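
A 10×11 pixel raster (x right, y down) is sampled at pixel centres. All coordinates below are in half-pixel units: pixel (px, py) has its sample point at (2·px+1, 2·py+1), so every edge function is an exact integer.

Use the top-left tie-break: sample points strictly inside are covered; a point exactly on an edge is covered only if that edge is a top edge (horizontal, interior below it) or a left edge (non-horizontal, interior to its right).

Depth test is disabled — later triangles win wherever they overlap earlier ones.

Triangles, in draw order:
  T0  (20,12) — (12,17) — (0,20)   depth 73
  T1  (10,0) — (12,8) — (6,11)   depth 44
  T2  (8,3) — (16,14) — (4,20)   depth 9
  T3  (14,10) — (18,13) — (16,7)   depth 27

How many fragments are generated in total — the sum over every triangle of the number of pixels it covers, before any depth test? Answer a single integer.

T0:
  2·area = 36
  edge (20, 12)→(12, 17): d=(-8,5) right/bottom  bias=-1
  edge (12, 17)→(0, 20): d=(-12,3) right/bottom  bias=-1
  edge (0, 20)→(20, 12): d=(20,-8) top-left  bias=+0
    (6,7)@(13, 15): e=[11,21,4] → #
    (7,7)@(15, 15): e=[1,15,20] → #
    (8,7)@(17, 15): e=[-9,9,36] → ·
    (4,8)@(9, 17): e=[15,9,12] → #
    (5,8)@(11, 17): e=[5,3,28] → #
    (6,8)@(13, 17): e=[-5,-3,44] → ·
    (7,8)@(15, 17): e=[-15,-9,60] → ·
    (1,9)@(3, 19): e=[29,3,4] → #
    (2,9)@(5, 19): e=[19,-3,20] → ·
    (4,9)@(9, 19): e=[-1,-15,52] → ·
    (5,9)@(11, 19): e=[-11,-21,68] → ·
    (1,10)@(3, 21): e=[13,-21,44] → ·
  covered (5 px):
    · · · · · · · · · ·
    · · · · · · · · · ·
    · · · · · · · · · ·
    · · · · · · · · · ·
    · · · · · · · · · ·
    · · · · · · · · · ·
    · · · · · · · · · ·
    · · · · · · # # · ·
    · · · · # # · · · ·
    · # · · · · · · · ·
    · · · · · · · · · ·
T1:
  2·area = 54
  edge (10, 0)→(12, 8): d=(2,8) right/bottom  bias=-1
  edge (12, 8)→(6, 11): d=(-6,3) right/bottom  bias=-1
  edge (6, 11)→(10, 0): d=(4,-11) top-left  bias=+0
    (4,1)@(9, 3): e=[14,39,1] → #
    (5,1)@(11, 3): e=[-2,33,23] → ·
    (4,2)@(9, 5): e=[18,27,9] → #
    (5,2)@(11, 5): e=[2,21,31] → #
    (6,2)@(13, 5): e=[-14,15,53] → ·
    (4,3)@(9, 7): e=[22,15,17] → #
    (6,3)@(13, 7): e=[-10,3,61] → ·
    (3,4)@(7, 9): e=[42,9,3] → #
    (5,4)@(11, 9): e=[10,-3,47] → ·
    (3,5)@(7, 11): e=[46,-3,11] → ·
    (4,5)@(9, 11): e=[30,-9,33] → ·
  covered (7 px):
    · · · · · · · · · ·
    · · · · # · · · · ·
    · · · · # # · · · ·
    · · · · # # · · · ·
    · · · # # · · · · ·
    · · · · · · · · · ·
    · · · · · · · · · ·
    · · · · · · · · · ·
    · · · · · · · · · ·
    · · · · · · · · · ·
    · · · · · · · · · ·
T2:
  2·area = 180
  edge (8, 3)→(16, 14): d=(8,11) right/bottom  bias=-1
  edge (16, 14)→(4, 20): d=(-12,6) right/bottom  bias=-1
  edge (4, 20)→(8, 3): d=(4,-17) top-left  bias=+0
    (4,2)@(9, 5): e=[5,150,25] → #
    (5,2)@(11, 5): e=[-17,138,59] → ·
    (4,3)@(9, 7): e=[21,126,33] → #
    (5,3)@(11, 7): e=[-1,114,67] → ·
    (3,4)@(7, 9): e=[59,114,7] → #
    (5,4)@(11, 9): e=[15,90,75] → #
    (6,4)@(13, 9): e=[-7,78,109] → ·
    (3,5)@(7, 11): e=[75,90,15] → #
    (6,5)@(13, 11): e=[9,54,117] → #
    (7,5)@(15, 11): e=[-13,42,151] → ·
    (3,6)@(7, 13): e=[91,66,23] → #
    (7,6)@(15, 13): e=[3,18,159] → #
  covered (22 px):
    · · · · · · · · · ·
    · · · · · · · · · ·
    · · · · # · · · · ·
    · · · · # · · · · ·
    · · · # # # · · · ·
    · · · # # # # · · ·
    · · · # # # # # · ·
    · · · # # # # · · ·
    · · # # # · · · · ·
    · · # · · · · · · ·
    · · · · · · · · · ·
T3:
  2·area = 18  (B↔C swapped to make it positive)
  edge (14, 10)→(16, 7): d=(2,-3) top-left  bias=+0
  edge (16, 7)→(18, 13): d=(2,6) right/bottom  bias=-1
  edge (18, 13)→(14, 10): d=(-4,-3) top-left  bias=+0
    (7,4)@(15, 9): e=[1,10,7] → #
    (8,4)@(17, 9): e=[7,-2,13] → ·
    (7,5)@(15, 11): e=[5,14,-1] → ·
    (8,5)@(17, 11): e=[11,2,5] → #
    (9,5)@(19, 11): e=[17,-10,11] → ·
    (8,6)@(17, 13): e=[15,6,-3] → ·
  covered (2 px):
    · · · · · · · · · ·
    · · · · · · · · · ·
    · · · · · · · · · ·
    · · · · · · · · · ·
    · · · · · · · # · ·
    · · · · · · · · # ·
    · · · · · · · · · ·
    · · · · · · · · · ·
    · · · · · · · · · ·
    · · · · · · · · · ·
    · · · · · · · · · ·

Final: 36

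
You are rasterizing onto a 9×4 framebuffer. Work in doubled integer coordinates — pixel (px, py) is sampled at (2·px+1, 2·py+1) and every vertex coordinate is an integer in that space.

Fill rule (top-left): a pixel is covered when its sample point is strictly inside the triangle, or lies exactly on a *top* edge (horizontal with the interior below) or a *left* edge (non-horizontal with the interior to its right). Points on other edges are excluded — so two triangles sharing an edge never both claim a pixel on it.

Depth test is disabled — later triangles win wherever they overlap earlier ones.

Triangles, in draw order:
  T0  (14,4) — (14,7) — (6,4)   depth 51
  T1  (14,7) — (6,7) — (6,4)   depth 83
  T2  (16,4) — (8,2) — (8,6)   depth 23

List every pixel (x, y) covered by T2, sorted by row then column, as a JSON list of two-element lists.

T0:
  2·area = 24
  edge (14, 4)→(14, 7): d=(0,3) right/bottom  bias=-1
  edge (14, 7)→(6, 4): d=(-8,-3) top-left  bias=+0
  edge (6, 4)→(14, 4): d=(8,0) top-left  bias=+0
    (4,2)@(9, 5): e=[15,1,8] → #
    (5,2)@(11, 5): e=[9,7,8] → #
    (6,2)@(13, 5): e=[3,13,8] → #
    (7,2)@(15, 5): e=[-3,19,8] → ·
    (4,3)@(9, 7): e=[15,-15,24] → ·
    (5,3)@(11, 7): e=[9,-9,24] → ·
    (6,3)@(13, 7): e=[3,-3,24] → ·
  covered (3 px):
    · · · · · · · · ·
    · · · · · · · · ·
    · · · · # # # · ·
    · · · · · · · · ·
T1:
  2·area = 24
  edge (14, 7)→(6, 7): d=(-8,0) right/bottom  bias=-1
  edge (6, 7)→(6, 4): d=(0,-3) top-left  bias=+0
  edge (6, 4)→(14, 7): d=(8,3) right/bottom  bias=-1
    (3,2)@(7, 5): e=[16,3,5] → #
    (4,2)@(9, 5): e=[16,9,-1] → ·
    (0,3)@(1, 7): e=[0,-15,39] → ·  [on edge]
    (1,3)@(3, 7): e=[0,-9,33] → ·  [on edge]
    (2,3)@(5, 7): e=[0,-3,27] → ·  [on edge]
    (3,3)@(7, 7): e=[0,3,21] → ·  [on edge]
    (4,3)@(9, 7): e=[0,9,15] → ·  [on edge]
    (5,3)@(11, 7): e=[0,15,9] → ·  [on edge]
    (6,3)@(13, 7): e=[0,21,3] → ·  [on edge]
    (7,3)@(15, 7): e=[0,27,-3] → ·  [on edge]
    (8,3)@(17, 7): e=[0,33,-9] → ·  [on edge]
  covered (1 px):
    · · · · · · · · ·
    · · · · · · · · ·
    · · · # · · · · ·
    · · · · · · · · ·
T2:
  2·area = 32  (B↔C swapped to make it positive)
  edge (16, 4)→(8, 6): d=(-8,2) right/bottom  bias=-1
  edge (8, 6)→(8, 2): d=(0,-4) top-left  bias=+0
  edge (8, 2)→(16, 4): d=(8,2) right/bottom  bias=-1
    (4,1)@(9, 3): e=[22,4,6] → #
    (5,1)@(11, 3): e=[18,12,2] → #
    (6,1)@(13, 3): e=[14,20,-2] → ·
    (4,2)@(9, 5): e=[6,4,22] → #
    (6,2)@(13, 5): e=[-2,20,14] → ·
    (4,3)@(9, 7): e=[-10,4,38] → ·
    (5,3)@(11, 7): e=[-14,12,34] → ·
  covered (4 px):
    · · · · · · · · ·
    · · · · # # · · ·
    · · · · # # · · ·
    · · · · · · · · ·

Answer: [[4,1],[5,1],[4,2],[5,2]]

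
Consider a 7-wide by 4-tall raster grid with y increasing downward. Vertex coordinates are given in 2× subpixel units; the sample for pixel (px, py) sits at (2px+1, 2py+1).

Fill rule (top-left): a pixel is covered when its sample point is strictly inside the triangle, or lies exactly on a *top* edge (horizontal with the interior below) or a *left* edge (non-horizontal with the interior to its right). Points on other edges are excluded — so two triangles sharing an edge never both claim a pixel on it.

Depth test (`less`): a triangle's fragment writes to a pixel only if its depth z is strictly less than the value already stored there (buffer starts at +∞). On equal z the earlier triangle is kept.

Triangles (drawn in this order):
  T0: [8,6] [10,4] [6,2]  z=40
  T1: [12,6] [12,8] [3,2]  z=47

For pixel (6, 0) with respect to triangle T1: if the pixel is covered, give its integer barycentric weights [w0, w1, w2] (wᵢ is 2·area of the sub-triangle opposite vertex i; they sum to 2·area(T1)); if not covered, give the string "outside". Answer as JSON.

T0:
  2·area = 12  (B↔C swapped to make it positive)
  edge (8, 6)→(6, 2): d=(-2,-4) top-left  bias=+0
  edge (6, 2)→(10, 4): d=(4,2) right/bottom  bias=-1
  edge (10, 4)→(8, 6): d=(-2,2) right/bottom  bias=-1
    (6,0)@(13, 1): e=[30,-18,0] → ·  [on edge]
    (3,1)@(7, 3): e=[2,2,8] → #
    (4,1)@(9, 3): e=[10,-2,4] → ·
    (5,1)@(11, 3): e=[18,-6,0] → ·  [on edge]
    (3,2)@(7, 5): e=[-2,10,4] → ·
    (4,2)@(9, 5): e=[6,6,0] → ·  [on edge]
    (3,3)@(7, 7): e=[-6,18,0] → ·  [on edge]
  covered (1 px):
    · · · · · · ·
    · · · # · · ·
    · · · · · · ·
    · · · · · · ·
T1:
  2·area = 18
  edge (12, 6)→(12, 8): d=(0,2) right/bottom  bias=-1
  edge (12, 8)→(3, 2): d=(-9,-6) top-left  bias=+0
  edge (3, 2)→(12, 6): d=(9,4) right/bottom  bias=-1
    (2,1)@(5, 3): e=[14,3,1] → #
    (3,1)@(7, 3): e=[10,15,-7] → ·
    (2,2)@(5, 5): e=[14,-15,19] → ·
    (4,2)@(9, 5): e=[6,9,3] → #
    (5,2)@(11, 5): e=[2,21,-5] → ·
    (4,3)@(9, 7): e=[6,-9,21] → ·
    (5,3)@(11, 7): e=[2,3,13] → #
    (6,3)@(13, 7): e=[-2,15,5] → ·
  covered (3 px):
    · · · · · · ·
    · · # · · · ·
    · · · · # · ·
    · · · · · # ·

Result: "outside"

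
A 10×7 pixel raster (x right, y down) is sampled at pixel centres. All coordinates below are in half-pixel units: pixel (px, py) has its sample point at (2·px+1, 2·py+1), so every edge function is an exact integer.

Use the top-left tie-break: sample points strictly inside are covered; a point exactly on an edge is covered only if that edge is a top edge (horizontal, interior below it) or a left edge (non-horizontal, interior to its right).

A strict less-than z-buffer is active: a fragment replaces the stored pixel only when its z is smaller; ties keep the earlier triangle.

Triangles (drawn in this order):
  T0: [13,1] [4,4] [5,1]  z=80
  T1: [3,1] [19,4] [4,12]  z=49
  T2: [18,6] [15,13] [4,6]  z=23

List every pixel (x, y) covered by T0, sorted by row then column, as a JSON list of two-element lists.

T0:
  2·area = 24
  edge (13, 1)→(4, 4): d=(-9,3) right/bottom  bias=-1
  edge (4, 4)→(5, 1): d=(1,-3) top-left  bias=+0
  edge (5, 1)→(13, 1): d=(8,0) top-left  bias=+0
    (0,0)@(1, 1): e=[36,-12,0] → .  [on edge]
    (1,0)@(3, 1): e=[30,-6,0] → .  [on edge]
    (2,0)@(5, 1): e=[24,0,0] → X  [on edge]
    (3,0)@(7, 1): e=[18,6,0] → X  [on edge]
    (4,0)@(9, 1): e=[12,12,0] → X  [on edge]
    (5,0)@(11, 1): e=[6,18,0] → X  [on edge]
    (6,0)@(13, 1): e=[0,24,0] → .  [on edge]
    (7,0)@(15, 1): e=[-6,30,0] → .  [on edge]
    (8,0)@(17, 1): e=[-12,36,0] → .  [on edge]
    (9,0)@(19, 1): e=[-18,42,0] → .  [on edge]
    (2,1)@(5, 3): e=[6,2,16] → X
    (3,1)@(7, 3): e=[0,8,16] → .  [on edge]
    (0,2)@(1, 5): e=[0,-8,32] → .  [on edge]
    (1,3)@(3, 7): e=[-24,0,48] → .  [on edge]
    (0,6)@(1, 13): e=[-72,0,96] → .  [on edge]
  covered (5 px):
    . . X X X X . . . .
    . . X . . . . . . .
    . . . . . . . . . .
    . . . . . . . . . .
    . . . . . . . . . .
    . . . . . . . . . .
    . . . . . . . . . .
T1:
  2·area = 173
  edge (3, 1)→(19, 4): d=(16,3) right/bottom  bias=-1
  edge (19, 4)→(4, 12): d=(-15,8) right/bottom  bias=-1
  edge (4, 12)→(3, 1): d=(-1,-11) top-left  bias=+0
    (1,0)@(3, 1): e=[0,173,0] → .  [on edge]
    (2,1)@(5, 3): e=[26,127,20] → X
    (3,1)@(7, 3): e=[20,111,42] → X
    (4,1)@(9, 3): e=[14,95,64] → X
    (5,1)@(11, 3): e=[8,79,86] → X
    (6,1)@(13, 3): e=[2,63,108] → X
    (7,1)@(15, 3): e=[-4,47,130] → .
    (2,2)@(5, 5): e=[58,97,18] → X
    (7,2)@(15, 5): e=[28,17,128] → X
    (8,2)@(17, 5): e=[22,1,150] → X
    (9,2)@(19, 5): e=[16,-15,172] → .
    (2,3)@(5, 7): e=[90,67,16] → X
  covered (21 px):
    . . . . . . . . . .
    . . X X X X X . . .
    . . X X X X X X X .
    . . X X X X X . . .
    . . X X X . . . . .
    . . X . . . . . . .
    . . . . . . . . . .
T2:
  2·area = 98
  edge (18, 6)→(15, 13): d=(-3,7) right/bottom  bias=-1
  edge (15, 13)→(4, 6): d=(-11,-7) top-left  bias=+0
  edge (4, 6)→(18, 6): d=(14,0) top-left  bias=+0
    (3,3)@(7, 7): e=[74,10,14] → X
    (4,3)@(9, 7): e=[60,24,14] → X
    (5,3)@(11, 7): e=[46,38,14] → X
    (6,3)@(13, 7): e=[32,52,14] → X
    (7,3)@(15, 7): e=[18,66,14] → X
    (8,3)@(17, 7): e=[4,80,14] → X
    (9,3)@(19, 7): e=[-10,94,14] → .
    (3,4)@(7, 9): e=[68,-12,42] → .
    (4,4)@(9, 9): e=[54,2,42] → X
    (8,4)@(17, 9): e=[-2,58,42] → .
    (4,5)@(9, 11): e=[48,-20,70] → .
    (5,5)@(11, 11): e=[34,-6,70] → .
    (7,6)@(15, 13): e=[0,0,98] → .  [on edge]
  covered (12 px):
    . . . . . . . . . .
    . . . . . . . . . .
    . . . . . . . . . .
    . . . X X X X X X .
    . . . . X X X X . .
    . . . . . . X X . .
    . . . . . . . . . .

Answer: [[2,0],[3,0],[4,0],[5,0],[2,1]]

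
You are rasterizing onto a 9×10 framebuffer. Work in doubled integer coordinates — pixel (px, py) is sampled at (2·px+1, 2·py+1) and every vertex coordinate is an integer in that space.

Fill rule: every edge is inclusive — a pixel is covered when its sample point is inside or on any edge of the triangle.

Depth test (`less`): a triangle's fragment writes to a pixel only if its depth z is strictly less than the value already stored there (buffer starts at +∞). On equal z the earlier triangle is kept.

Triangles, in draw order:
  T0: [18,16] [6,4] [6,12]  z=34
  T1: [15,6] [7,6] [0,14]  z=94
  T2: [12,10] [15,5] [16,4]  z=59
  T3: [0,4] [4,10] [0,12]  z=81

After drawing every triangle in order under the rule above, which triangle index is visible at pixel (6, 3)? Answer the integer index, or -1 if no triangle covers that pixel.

T0:
  2·area = 96  (B↔C swapped to make it positive)
  edge (18, 16)→(6, 12): d=(-12,-4) inclusive
  edge (6, 12)→(6, 4): d=(0,-8) inclusive
  edge (6, 4)→(18, 16): d=(12,12) inclusive
    (1,0)@(3, 1): e=[120,-24,0] → ·  [on edge]
    (2,1)@(5, 3): e=[104,-8,0] → ·  [on edge]
    (3,2)@(7, 5): e=[88,8,0] → #  [on edge]
    (4,2)@(9, 5): e=[96,24,-24] → ·
    (3,3)@(7, 7): e=[64,8,24] → #
    (4,3)@(9, 7): e=[72,24,0] → #  [on edge]
    (5,3)@(11, 7): e=[80,40,-24] → ·
    (3,4)@(7, 9): e=[40,8,48] → #
    (5,4)@(11, 9): e=[56,40,0] → #  [on edge]
    (6,4)@(13, 9): e=[64,56,-24] → ·
    (1,5)@(3, 11): e=[0,-24,120] → ·  [on edge]
    (3,5)@(7, 11): e=[16,8,72] → #
    (6,5)@(13, 11): e=[40,56,0] → #  [on edge]
    (4,6)@(9, 13): e=[0,24,72] → #  [on edge]
    (7,6)@(15, 13): e=[24,72,0] → #  [on edge]
    (7,7)@(15, 15): e=[0,72,24] → #  [on edge]
    (8,7)@(17, 15): e=[8,88,0] → #  [on edge]
  covered (16 px):
    · · · · · · · · ·
    · · · · · · · · ·
    · · · # · · · · ·
    · · · # # · · · ·
    · · · # # # · · ·
    · · · # # # # · ·
    · · · · # # # # ·
    · · · · · · · # #
    · · · · · · · · ·
    · · · · · · · · ·
T1:
  2·area = 64  (B↔C swapped to make it positive)
  edge (15, 6)→(0, 14): d=(-15,8) inclusive
  edge (0, 14)→(7, 6): d=(7,-8) inclusive
  edge (7, 6)→(15, 6): d=(8,0) inclusive
    (3,3)@(7, 7): e=[49,7,8] → #
    (4,3)@(9, 7): e=[33,23,8] → #
    (5,3)@(11, 7): e=[17,39,8] → #
    (6,3)@(13, 7): e=[1,55,8] → #
    (7,3)@(15, 7): e=[-15,71,8] → ·
    (2,4)@(5, 9): e=[35,5,24] → #
    (5,4)@(11, 9): e=[-13,53,24] → ·
    (6,4)@(13, 9): e=[-29,69,24] → ·
    (1,5)@(3, 11): e=[21,3,40] → #
    (3,5)@(7, 11): e=[-11,35,40] → ·
    (4,5)@(9, 11): e=[-27,51,40] → ·
    (0,6)@(1, 13): e=[7,1,56] → #
  covered (10 px):
    · · · · · · · · ·
    · · · · · · · · ·
    · · · · · · · · ·
    · · · # # # # · ·
    · · # # # · · · ·
    · # # · · · · · ·
    # · · · · · · · ·
    · · · · · · · · ·
    · · · · · · · · ·
    · · · · · · · · ·
T2:
  2·area = 2
  edge (12, 10)→(15, 5): d=(3,-5) inclusive
  edge (15, 5)→(16, 4): d=(1,-1) inclusive
  edge (16, 4)→(12, 10): d=(-4,6) inclusive
    (8,1)@(17, 3): e=[4,0,-2] → ·  [on edge]
    (7,2)@(15, 5): e=[0,0,2] → #  [on edge]
    (8,2)@(17, 5): e=[10,2,-10] → ·
    (6,3)@(13, 7): e=[-4,0,6] → ·  [on edge]
    (7,3)@(15, 7): e=[6,2,-6] → ·
    (5,4)@(11, 9): e=[-8,0,10] → ·  [on edge]
    (4,5)@(9, 11): e=[-12,0,14] → ·  [on edge]
    (3,6)@(7, 13): e=[-16,0,18] → ·  [on edge]
    (2,7)@(5, 15): e=[-20,0,22] → ·  [on edge]
    (4,7)@(9, 15): e=[0,4,-2] → ·  [on edge]
    (1,8)@(3, 17): e=[-24,0,26] → ·  [on edge]
    (0,9)@(1, 19): e=[-28,0,30] → ·  [on edge]
  covered (1 px):
    · · · · · · · · ·
    · · · · · · · · ·
    · · · · · · · # ·
    · · · · · · · · ·
    · · · · · · · · ·
    · · · · · · · · ·
    · · · · · · · · ·
    · · · · · · · · ·
    · · · · · · · · ·
    · · · · · · · · ·
T3:
  2·area = 32
  edge (0, 4)→(4, 10): d=(4,6) inclusive
  edge (4, 10)→(0, 12): d=(-4,2) inclusive
  edge (0, 12)→(0, 4): d=(0,-8) inclusive
    (0,3)@(1, 7): e=[6,18,8] → #
    (1,3)@(3, 7): e=[-6,14,24] → ·
    (0,4)@(1, 9): e=[14,10,8] → #
    (1,4)@(3, 9): e=[2,6,24] → #
    (2,4)@(5, 9): e=[-10,2,40] → ·
    (0,5)@(1, 11): e=[22,2,8] → #
    (1,5)@(3, 11): e=[10,-2,24] → ·
    (0,6)@(1, 13): e=[30,-6,8] → ·
  covered (4 px):
    · · · · · · · · ·
    · · · · · · · · ·
    · · · · · · · · ·
    # · · · · · · · ·
    # # · · · · · · ·
    # · · · · · · · ·
    · · · · · · · · ·
    · · · · · · · · ·
    · · · · · · · · ·
    · · · · · · · · ·

Z-buffer (winner per pixel, '.' = empty):
  . . . . . . . . .
  . . . . . . . . .
  . . . 0 . . . 2 .
  3 . . 0 0 1 1 . .
  3 3 1 0 0 0 . . .
  3 1 1 0 0 0 0 . .
  1 . . . 0 0 0 0 .
  . . . . . . . 0 0
  . . . . . . . . .
  . . . . . . . . .

Result: 1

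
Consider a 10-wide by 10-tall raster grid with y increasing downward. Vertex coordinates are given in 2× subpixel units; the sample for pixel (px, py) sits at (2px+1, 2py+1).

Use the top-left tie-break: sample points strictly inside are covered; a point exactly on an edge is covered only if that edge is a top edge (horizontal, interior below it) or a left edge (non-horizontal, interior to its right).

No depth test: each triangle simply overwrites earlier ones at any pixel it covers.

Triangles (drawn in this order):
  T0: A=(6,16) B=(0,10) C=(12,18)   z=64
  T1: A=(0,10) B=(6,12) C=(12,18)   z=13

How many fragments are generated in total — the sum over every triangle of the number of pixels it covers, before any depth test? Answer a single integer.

T0:
  2·area = 24
  edge (6, 16)→(0, 10): d=(-6,-6) top-left  bias=+0
  edge (0, 10)→(12, 18): d=(12,8) right/bottom  bias=-1
  edge (12, 18)→(6, 16): d=(-6,-2) top-left  bias=+0
    (0,5)@(1, 11): e=[0,4,20] → █  [on edge]
    (1,5)@(3, 11): e=[12,-12,24] → ·
    (0,6)@(1, 13): e=[-12,28,8] → ·
    (1,6)@(3, 13): e=[0,12,12] → █  [on edge]
    (2,6)@(5, 13): e=[12,-4,16] → ·
    (1,7)@(3, 15): e=[-12,36,0] → ·  [on edge]
    (2,7)@(5, 15): e=[0,20,4] → █  [on edge]
    (3,7)@(7, 15): e=[12,4,8] → █
    (4,7)@(9, 15): e=[24,-12,12] → ·
    (2,8)@(5, 17): e=[-12,44,-8] → ·
    (3,8)@(7, 17): e=[0,28,-4] → ·  [on edge]
    (4,8)@(9, 17): e=[12,12,0] → █  [on edge]
    (4,9)@(9, 19): e=[0,36,-12] → ·  [on edge]
    (7,9)@(15, 19): e=[36,-12,0] → ·  [on edge]
  covered (5 px):
    · · · · · · · · · ·
    · · · · · · · · · ·
    · · · · · · · · · ·
    · · · · · · · · · ·
    · · · · · · · · · ·
    █ · · · · · · · · ·
    · █ · · · · · · · ·
    · · █ █ · · · · · ·
    · · · · █ · · · · ·
    · · · · · · · · · ·
T1:
  2·area = 24
  edge (0, 10)→(6, 12): d=(6,2) right/bottom  bias=-1
  edge (6, 12)→(12, 18): d=(6,6) right/bottom  bias=-1
  edge (12, 18)→(0, 10): d=(-12,-8) top-left  bias=+0
    (0,3)@(1, 7): e=[-20,0,44] → ·  [on edge]
    (1,4)@(3, 9): e=[-12,0,36] → ·  [on edge]
    (1,5)@(3, 11): e=[0,12,12] → ·  [on edge]
    (2,5)@(5, 11): e=[-4,0,28] → ·  [on edge]
    (2,6)@(5, 13): e=[8,12,4] → █
    (3,6)@(7, 13): e=[4,0,20] → ·  [on edge]
    (4,6)@(9, 13): e=[0,-12,36] → ·  [on edge]
    (2,7)@(5, 15): e=[20,24,-20] → ·
    (4,7)@(9, 15): e=[12,0,12] → ·  [on edge]
    (7,7)@(15, 15): e=[0,-36,60] → ·  [on edge]
    (5,8)@(11, 17): e=[20,0,4] → ·  [on edge]
    (6,9)@(13, 19): e=[28,0,-4] → ·  [on edge]
  covered (1 px):
    · · · · · · · · · ·
    · · · · · · · · · ·
    · · · · · · · · · ·
    · · · · · · · · · ·
    · · · · · · · · · ·
    · · · · · · · · · ·
    · · █ · · · · · · ·
    · · · · · · · · · ·
    · · · · · · · · · ·
    · · · · · · · · · ·

Result: 6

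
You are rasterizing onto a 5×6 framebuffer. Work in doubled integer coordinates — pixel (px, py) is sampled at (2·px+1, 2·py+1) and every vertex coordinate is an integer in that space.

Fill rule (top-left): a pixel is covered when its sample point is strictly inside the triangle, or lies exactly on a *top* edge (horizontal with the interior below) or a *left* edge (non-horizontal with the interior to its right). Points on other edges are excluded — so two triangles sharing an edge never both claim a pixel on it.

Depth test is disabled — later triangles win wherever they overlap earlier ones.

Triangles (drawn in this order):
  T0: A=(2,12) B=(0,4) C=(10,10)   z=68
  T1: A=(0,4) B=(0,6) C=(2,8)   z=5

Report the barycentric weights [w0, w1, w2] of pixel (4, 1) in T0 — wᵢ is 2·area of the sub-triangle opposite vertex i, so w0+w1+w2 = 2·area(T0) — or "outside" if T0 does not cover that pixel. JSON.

T0:
  2·area = 68
  edge (2, 12)→(0, 4): d=(-2,-8) top-left  bias=+0
  edge (0, 4)→(10, 10): d=(10,6) right/bottom  bias=-1
  edge (10, 10)→(2, 12): d=(-8,2) right/bottom  bias=-1
    (0,2)@(1, 5): e=[6,4,58] → █
    (1,2)@(3, 5): e=[22,-8,54] → ·
    (0,3)@(1, 7): e=[2,24,42] → █
    (1,3)@(3, 7): e=[18,12,38] → █
    (2,3)@(5, 7): e=[34,0,34] → ·  [on edge]
    (0,4)@(1, 9): e=[-2,44,26] → ·
    (1,4)@(3, 9): e=[14,32,22] → █
    (2,4)@(5, 9): e=[30,20,18] → █
    (3,4)@(7, 9): e=[46,8,14] → █
    (4,4)@(9, 9): e=[62,-4,10] → ·
    (1,5)@(3, 11): e=[10,52,6] → █
    (3,5)@(7, 11): e=[42,28,-2] → ·
  covered (8 px):
    · · · · ·
    · · · · ·
    █ · · · ·
    █ █ · · ·
    · █ █ █ ·
    · █ █ · ·
T1:
  2·area = 4  (B↔C swapped to make it positive)
  edge (0, 4)→(2, 8): d=(2,4) right/bottom  bias=-1
  edge (2, 8)→(0, 6): d=(-2,-2) top-left  bias=+0
  edge (0, 6)→(0, 4): d=(0,-2) top-left  bias=+0
    (0,3)@(1, 7): e=[2,0,2] → █  [on edge]
    (1,3)@(3, 7): e=[-6,4,6] → ·
    (0,4)@(1, 9): e=[6,-4,2] → ·
    (1,4)@(3, 9): e=[-2,0,6] → ·  [on edge]
    (2,5)@(5, 11): e=[-6,0,10] → ·  [on edge]
  covered (1 px):
    · · · · ·
    · · · · ·
    · · · · ·
    █ · · · ·
    · · · · ·
    · · · · ·

Final: "outside"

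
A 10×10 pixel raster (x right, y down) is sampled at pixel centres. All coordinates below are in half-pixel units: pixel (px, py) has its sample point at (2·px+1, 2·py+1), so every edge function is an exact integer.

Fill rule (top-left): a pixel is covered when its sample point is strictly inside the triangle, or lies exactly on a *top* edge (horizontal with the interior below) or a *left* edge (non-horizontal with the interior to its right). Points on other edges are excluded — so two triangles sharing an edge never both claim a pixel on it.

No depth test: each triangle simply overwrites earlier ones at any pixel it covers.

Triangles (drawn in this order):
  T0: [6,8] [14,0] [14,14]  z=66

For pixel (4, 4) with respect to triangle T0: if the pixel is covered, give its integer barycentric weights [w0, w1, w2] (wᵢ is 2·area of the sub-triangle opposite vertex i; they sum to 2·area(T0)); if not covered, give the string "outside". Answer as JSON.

T0:
  2·area = 112
  edge (6, 8)→(14, 0): d=(8,-8) top-left  bias=+0
  edge (14, 0)→(14, 14): d=(0,14) right/bottom  bias=-1
  edge (14, 14)→(6, 8): d=(-8,-6) top-left  bias=+0
    (6,0)@(13, 1): e=[0,14,98] → X  [on edge]
    (7,0)@(15, 1): e=[16,-14,110] → .
    (5,1)@(11, 3): e=[0,42,70] → X  [on edge]
    (7,1)@(15, 3): e=[32,-14,94] → .
    (4,2)@(9, 5): e=[0,70,42] → X  [on edge]
    (7,2)@(15, 5): e=[48,-14,78] → .
    (3,3)@(7, 7): e=[0,98,14] → X  [on edge]
    (7,3)@(15, 7): e=[64,-14,62] → .
    (2,4)@(5, 9): e=[0,126,-14] → .  [on edge]
    (3,4)@(7, 9): e=[16,98,-2] → .
    (4,4)@(9, 9): e=[32,70,10] → X
    (7,4)@(15, 9): e=[80,-14,46] → .
    (1,5)@(3, 11): e=[0,154,-42] → .  [on edge]
    (0,6)@(1, 13): e=[0,182,-70] → .  [on edge]
  covered (16 px):
    . . . . . . X . . .
    . . . . . X X . . .
    . . . . X X X . . .
    . . . X X X X . . .
    . . . . X X X . . .
    . . . . . X X . . .
    . . . . . . X . . .
    . . . . . . . . . .
    . . . . . . . . . .
    . . . . . . . . . .

Final: [70,10,32]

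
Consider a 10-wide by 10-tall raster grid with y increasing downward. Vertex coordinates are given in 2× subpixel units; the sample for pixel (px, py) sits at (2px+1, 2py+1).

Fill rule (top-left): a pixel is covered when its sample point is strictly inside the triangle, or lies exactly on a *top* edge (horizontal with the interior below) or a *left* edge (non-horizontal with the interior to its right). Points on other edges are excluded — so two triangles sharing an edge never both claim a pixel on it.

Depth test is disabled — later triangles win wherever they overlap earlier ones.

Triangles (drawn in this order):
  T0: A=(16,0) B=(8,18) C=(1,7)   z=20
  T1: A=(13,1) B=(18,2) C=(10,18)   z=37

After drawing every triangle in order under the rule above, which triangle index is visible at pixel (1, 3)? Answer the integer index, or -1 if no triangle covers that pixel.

T0:
  2·area = 214
  edge (16, 0)→(8, 18): d=(-8,18) right/bottom  bias=-1
  edge (8, 18)→(1, 7): d=(-7,-11) top-left  bias=+0
  edge (1, 7)→(16, 0): d=(15,-7) top-left  bias=+0
    (7,0)@(15, 1): e=[10,196,8] → X
    (8,0)@(17, 1): e=[-26,218,22] → .
    (5,1)@(11, 3): e=[66,138,10] → X
    (6,1)@(13, 3): e=[30,160,24] → X
    (7,1)@(15, 3): e=[-6,182,38] → .
    (3,2)@(7, 5): e=[122,80,12] → X
    (4,2)@(9, 5): e=[86,102,26] → X
    (7,2)@(15, 5): e=[-22,168,68] → .
    (0,3)@(1, 7): e=[214,0,0] → X  [on edge]
    (1,3)@(3, 7): e=[178,22,14] → X
    (2,3)@(5, 7): e=[142,44,28] → X
    (6,3)@(13, 7): e=[-2,132,84] → .
  covered (27 px):
    . . . . . . . X . .
    . . . . . X X . . .
    . . . X X X X . . .
    X X X X X X . . . .
    . X X X X X . . . .
    . . X X X X . . . .
    . . X X X . . . . .
    . . . X X . . . . .
    . . . . . . . . . .
    . . . . . . . . . .
T1:
  2·area = 88
  edge (13, 1)→(18, 2): d=(5,1) right/bottom  bias=-1
  edge (18, 2)→(10, 18): d=(-8,16) right/bottom  bias=-1
  edge (10, 18)→(13, 1): d=(3,-17) top-left  bias=+0
    (6,0)@(13, 1): e=[0,88,0] → .  [on edge]
    (6,1)@(13, 3): e=[10,72,6] → X
    (7,1)@(15, 3): e=[8,40,40] → X
    (8,1)@(17, 3): e=[6,8,74] → X
    (9,1)@(19, 3): e=[4,-24,108] → .
    (6,2)@(13, 5): e=[20,56,12] → X
    (8,2)@(17, 5): e=[16,-8,80] → .
    (6,3)@(13, 7): e=[30,40,18] → X
    (8,3)@(17, 7): e=[26,-24,86] → .
    (6,4)@(13, 9): e=[40,24,24] → X
    (7,4)@(15, 9): e=[38,-8,58] → .
    (6,5)@(13, 11): e=[50,8,30] → X
  covered (11 px):
    . . . . . . . . . .
    . . . . . . X X X .
    . . . . . . X X . .
    . . . . . . X X . .
    . . . . . . X . . .
    . . . . . . X . . .
    . . . . . X . . . .
    . . . . . X . . . .
    . . . . . . . . . .
    . . . . . . . . . .

Z-buffer (winner per pixel, '.' = empty):
  . . . . . . . 0 . .
  . . . . . 0 1 1 1 .
  . . . 0 0 0 1 1 . .
  0 0 0 0 0 0 1 1 . .
  . 0 0 0 0 0 1 . . .
  . . 0 0 0 0 1 . . .
  . . 0 0 0 1 . . . .
  . . . 0 0 1 . . . .
  . . . . . . . . . .
  . . . . . . . . . .

Result: 0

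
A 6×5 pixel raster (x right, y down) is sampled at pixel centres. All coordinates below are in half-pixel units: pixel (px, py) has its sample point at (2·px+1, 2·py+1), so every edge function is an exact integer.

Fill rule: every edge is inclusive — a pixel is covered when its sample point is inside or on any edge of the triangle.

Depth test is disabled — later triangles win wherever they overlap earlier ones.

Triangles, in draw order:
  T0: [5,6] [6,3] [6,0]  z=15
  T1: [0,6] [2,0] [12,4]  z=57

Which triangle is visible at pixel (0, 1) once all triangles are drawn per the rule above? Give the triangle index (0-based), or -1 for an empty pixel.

T0:
  2·area = 3  (B↔C swapped to make it positive)
  edge (5, 6)→(6, 0): d=(1,-6) inclusive
  edge (6, 0)→(6, 3): d=(0,3) inclusive
  edge (6, 3)→(5, 6): d=(-1,3) inclusive
  covered (0 px):
    · · · · · ·
    · · · · · ·
    · · · · · ·
    · · · · · ·
    · · · · · ·
T1:
  2·area = 68
  edge (0, 6)→(2, 0): d=(2,-6) inclusive
  edge (2, 0)→(12, 4): d=(10,4) inclusive
  edge (12, 4)→(0, 6): d=(-12,2) inclusive
    (1,0)@(3, 1): e=[8,6,54] → #
    (2,0)@(5, 1): e=[20,-2,50] → ·
    (0,1)@(1, 3): e=[0,34,34] → #  [on edge]
    (2,1)@(5, 3): e=[24,18,26] → #
    (3,1)@(7, 3): e=[36,10,22] → #
    (4,1)@(9, 3): e=[48,2,18] → #
    (5,1)@(11, 3): e=[60,-6,14] → ·
    (0,2)@(1, 5): e=[4,54,10] → #
    (3,2)@(7, 5): e=[40,30,-2] → ·
    (4,2)@(9, 5): e=[52,22,-6] → ·
    (0,3)@(1, 7): e=[8,74,-14] → ·
    (1,3)@(3, 7): e=[20,66,-18] → ·
  covered (9 px):
    · # · · · ·
    # # # # # ·
    # # # · · ·
    · · · · · ·
    · · · · · ·

Z-buffer (winner per pixel, '.' = empty):
  . 1 . . . .
  1 1 1 1 1 .
  1 1 1 . . .
  . . . . . .
  . . . . . .

Answer: 1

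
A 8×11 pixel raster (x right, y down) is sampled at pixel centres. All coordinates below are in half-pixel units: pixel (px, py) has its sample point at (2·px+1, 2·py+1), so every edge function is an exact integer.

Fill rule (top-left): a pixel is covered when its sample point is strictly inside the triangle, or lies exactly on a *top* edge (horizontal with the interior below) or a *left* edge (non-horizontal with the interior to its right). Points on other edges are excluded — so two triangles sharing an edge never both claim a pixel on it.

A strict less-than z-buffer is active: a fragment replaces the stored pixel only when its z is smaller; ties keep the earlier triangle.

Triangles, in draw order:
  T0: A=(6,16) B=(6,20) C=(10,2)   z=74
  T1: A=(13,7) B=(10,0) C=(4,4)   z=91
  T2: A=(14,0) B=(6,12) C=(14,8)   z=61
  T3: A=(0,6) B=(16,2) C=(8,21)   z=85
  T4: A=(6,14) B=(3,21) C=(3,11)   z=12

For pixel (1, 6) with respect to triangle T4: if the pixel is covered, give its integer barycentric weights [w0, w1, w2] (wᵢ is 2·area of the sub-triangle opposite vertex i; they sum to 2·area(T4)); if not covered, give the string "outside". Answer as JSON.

T0:
  2·area = 16  (B↔C swapped to make it positive)
  edge (6, 16)→(10, 2): d=(4,-14) top-left  bias=+0
  edge (10, 2)→(6, 20): d=(-4,18) right/bottom  bias=-1
  edge (6, 20)→(6, 16): d=(0,-4) top-left  bias=+0
    (3,6)@(7, 13): e=[2,10,4] → █
    (4,6)@(9, 13): e=[30,-26,12] → ·
    (3,7)@(7, 15): e=[10,2,4] → █
    (4,7)@(9, 15): e=[38,-34,12] → ·
    (3,8)@(7, 17): e=[18,-6,4] → ·
  covered (2 px):
    · · · · · · · ·
    · · · · · · · ·
    · · · · · · · ·
    · · · · · · · ·
    · · · · · · · ·
    · · · · · · · ·
    · · · █ · · · ·
    · · · █ · · · ·
    · · · · · · · ·
    · · · · · · · ·
    · · · · · · · ·
T1:
  2·area = 54  (B↔C swapped to make it positive)
  edge (13, 7)→(4, 4): d=(-9,-3) top-left  bias=+0
  edge (4, 4)→(10, 0): d=(6,-4) top-left  bias=+0
  edge (10, 0)→(13, 7): d=(3,7) right/bottom  bias=-1
    (4,0)@(9, 1): e=[42,2,10] → █
    (5,0)@(11, 1): e=[48,10,-4] → ·
    (0,1)@(1, 3): e=[0,-18,72] → ·  [on edge]
    (3,1)@(7, 3): e=[18,6,30] → █
    (5,1)@(11, 3): e=[30,22,2] → █
    (6,1)@(13, 3): e=[36,30,-12] → ·
    (3,2)@(7, 5): e=[0,18,36] → █  [on edge]
    (6,2)@(13, 5): e=[18,42,-6] → ·
    (3,3)@(7, 7): e=[-18,30,42] → ·
    (4,3)@(9, 7): e=[-12,38,28] → ·
    (5,3)@(11, 7): e=[-6,46,14] → ·
    (6,3)@(13, 7): e=[0,54,0] → ·  [on edge]
  covered (7 px):
    · · · · █ · · ·
    · · · █ █ █ · ·
    · · · █ █ █ · ·
    · · · · · · · ·
    · · · · · · · ·
    · · · · · · · ·
    · · · · · · · ·
    · · · · · · · ·
    · · · · · · · ·
    · · · · · · · ·
    · · · · · · · ·
T2:
  2·area = 64  (B↔C swapped to make it positive)
  edge (14, 0)→(14, 8): d=(0,8) right/bottom  bias=-1
  edge (14, 8)→(6, 12): d=(-8,4) right/bottom  bias=-1
  edge (6, 12)→(14, 0): d=(8,-12) top-left  bias=+0
    (6,1)@(13, 3): e=[8,44,12] → █
    (7,1)@(15, 3): e=[-8,36,36] → ·
    (5,2)@(11, 5): e=[24,36,4] → █
    (7,2)@(15, 5): e=[-8,20,52] → ·
    (5,3)@(11, 7): e=[24,20,20] → █
    (7,3)@(15, 7): e=[-8,4,68] → ·
    (4,4)@(9, 9): e=[40,12,12] → █
    (6,4)@(13, 9): e=[8,-4,60] → ·
    (3,5)@(7, 11): e=[56,4,4] → █
    (4,5)@(9, 11): e=[40,-4,28] → ·
    (5,5)@(11, 11): e=[24,-12,52] → ·
    (3,6)@(7, 13): e=[56,-12,20] → ·
  covered (8 px):
    · · · · · · · ·
    · · · · · · █ ·
    · · · · · █ █ ·
    · · · · · █ █ ·
    · · · · █ █ · ·
    · · · █ · · · ·
    · · · · · · · ·
    · · · · · · · ·
    · · · · · · · ·
    · · · · · · · ·
    · · · · · · · ·
T3:
  2·area = 272
  edge (0, 6)→(16, 2): d=(16,-4) top-left  bias=+0
  edge (16, 2)→(8, 21): d=(-8,19) right/bottom  bias=-1
  edge (8, 21)→(0, 6): d=(-8,-15) top-left  bias=+0
    (6,1)@(13, 3): e=[4,49,219] → █
    (7,1)@(15, 3): e=[12,11,249] → █
    (2,2)@(5, 5): e=[4,185,83] → █
    (3,2)@(7, 5): e=[12,147,113] → █
    (4,2)@(9, 5): e=[20,109,143] → █
    (5,2)@(11, 5): e=[28,71,173] → █
    (7,2)@(15, 5): e=[44,-5,233] → ·
    (0,3)@(1, 7): e=[20,245,7] → █
    (1,3)@(3, 7): e=[28,207,37] → █
    (7,3)@(15, 7): e=[76,-21,217] → ·
    (0,4)@(1, 9): e=[52,229,-9] → ·
    (1,4)@(3, 9): e=[60,191,21] → █
  covered (35 px):
    · · · · · · · ·
    · · · · · · █ █
    · · █ █ █ █ █ ·
    █ █ █ █ █ █ █ ·
    · █ █ █ █ █ █ ·
    · █ █ █ █ █ · ·
    · · █ █ █ █ · ·
    · · █ █ █ · · ·
    · · · █ █ · · ·
    · · · █ · · · ·
    · · · · · · · ·
T4:
  2·area = 30
  edge (6, 14)→(3, 21): d=(-3,7) right/bottom  bias=-1
  edge (3, 21)→(3, 11): d=(0,-10) top-left  bias=+0
  edge (3, 11)→(6, 14): d=(3,3) right/bottom  bias=-1
    (1,0)@(3, 1): e=[60,0,-30] → ·  [on edge]
    (1,1)@(3, 3): e=[54,0,-24] → ·  [on edge]
    (1,2)@(3, 5): e=[48,0,-18] → ·  [on edge]
    (1,3)@(3, 7): e=[42,0,-12] → ·  [on edge]
    (4,3)@(9, 7): e=[0,60,-30] → ·  [on edge]
    (0,4)@(1, 9): e=[50,-20,0] → ·  [on edge]
    (1,4)@(3, 9): e=[36,0,-6] → ·  [on edge]
    (1,5)@(3, 11): e=[30,0,0] → ·  [on edge]
    (1,6)@(3, 13): e=[24,0,6] → █  [on edge]
    (2,6)@(5, 13): e=[10,20,0] → ·  [on edge]
    (1,7)@(3, 15): e=[18,0,12] → █  [on edge]
    (2,7)@(5, 15): e=[4,20,6] → █
    (3,7)@(7, 15): e=[-10,40,0] → ·  [on edge]
    (1,8)@(3, 17): e=[12,0,18] → █  [on edge]
    (4,8)@(9, 17): e=[-30,60,0] → ·  [on edge]
    (1,9)@(3, 19): e=[6,0,24] → █  [on edge]
    (5,9)@(11, 19): e=[-50,80,0] → ·  [on edge]
    (1,10)@(3, 21): e=[0,0,30] → ·  [on edge]
    (6,10)@(13, 21): e=[-70,100,0] → ·  [on edge]
  covered (5 px):
    · · · · · · · ·
    · · · · · · · ·
    · · · · · · · ·
    · · · · · · · ·
    · · · · · · · ·
    · · · · · · · ·
    · █ · · · · · ·
    · █ █ · · · · ·
    · █ · · · · · ·
    · █ · · · · · ·
    · · · · · · · ·

Final: [0,6,24]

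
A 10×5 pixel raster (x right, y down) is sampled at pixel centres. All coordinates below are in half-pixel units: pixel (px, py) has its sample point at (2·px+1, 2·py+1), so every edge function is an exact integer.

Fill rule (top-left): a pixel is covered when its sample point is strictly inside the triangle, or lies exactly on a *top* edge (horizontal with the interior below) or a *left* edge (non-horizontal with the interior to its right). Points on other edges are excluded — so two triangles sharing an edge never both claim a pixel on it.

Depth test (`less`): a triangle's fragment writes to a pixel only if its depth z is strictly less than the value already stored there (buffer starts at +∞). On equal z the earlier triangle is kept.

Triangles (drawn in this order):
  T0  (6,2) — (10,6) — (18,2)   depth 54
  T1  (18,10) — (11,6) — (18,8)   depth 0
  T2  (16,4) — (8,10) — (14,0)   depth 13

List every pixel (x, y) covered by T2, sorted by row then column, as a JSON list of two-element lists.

T0:
  2·area = 48  (B↔C swapped to make it positive)
  edge (6, 2)→(18, 2): d=(12,0) top-left  bias=+0
  edge (18, 2)→(10, 6): d=(-8,4) right/bottom  bias=-1
  edge (10, 6)→(6, 2): d=(-4,-4) top-left  bias=+0
    (2,0)@(5, 1): e=[-12,60,0] → ·  [on edge]
    (3,1)@(7, 3): e=[12,36,0] → █  [on edge]
    (4,1)@(9, 3): e=[12,28,8] → █
    (5,1)@(11, 3): e=[12,20,16] → █
    (6,1)@(13, 3): e=[12,12,24] → █
    (7,1)@(15, 3): e=[12,4,32] → █
    (8,1)@(17, 3): e=[12,-4,40] → ·
    (3,2)@(7, 5): e=[36,20,-8] → ·
    (4,2)@(9, 5): e=[36,12,0] → █  [on edge]
    (6,2)@(13, 5): e=[36,-4,16] → ·
    (7,2)@(15, 5): e=[36,-12,24] → ·
    (4,3)@(9, 7): e=[60,-4,-8] → ·
    (5,3)@(11, 7): e=[60,-12,0] → ·  [on edge]
    (6,4)@(13, 9): e=[84,-36,0] → ·  [on edge]
  covered (7 px):
    · · · · · · · · · ·
    · · · █ █ █ █ █ · ·
    · · · · █ █ · · · ·
    · · · · · · · · · ·
    · · · · · · · · · ·
T1:
  2·area = 14
  edge (18, 10)→(11, 6): d=(-7,-4) top-left  bias=+0
  edge (11, 6)→(18, 8): d=(7,2) right/bottom  bias=-1
  edge (18, 8)→(18, 10): d=(0,2) right/bottom  bias=-1
    (6,3)@(13, 7): e=[1,3,10] → █
    (7,3)@(15, 7): e=[9,-1,6] → ·
    (6,4)@(13, 9): e=[-13,17,10] → ·
    (8,4)@(17, 9): e=[3,9,2] → █
    (9,4)@(19, 9): e=[11,5,-2] → ·
  covered (2 px):
    · · · · · · · · · ·
    · · · · · · · · · ·
    · · · · · · · · · ·
    · · · · · · █ · · ·
    · · · · · · · · █ ·
T2:
  2·area = 44
  edge (16, 4)→(8, 10): d=(-8,6) right/bottom  bias=-1
  edge (8, 10)→(14, 0): d=(6,-10) top-left  bias=+0
  edge (14, 0)→(16, 4): d=(2,4) right/bottom  bias=-1
    (6,1)@(13, 3): e=[26,8,10] → █
    (7,1)@(15, 3): e=[14,28,2] → █
    (8,1)@(17, 3): e=[2,48,-6] → ·
    (5,2)@(11, 5): e=[22,0,22] → █  [on edge]
    (7,2)@(15, 5): e=[-2,40,6] → ·
    (5,3)@(11, 7): e=[6,12,26] → █
    (6,3)@(13, 7): e=[-6,32,18] → ·
    (4,4)@(9, 9): e=[2,4,38] → █
    (5,4)@(11, 9): e=[-10,24,30] → ·
  covered (6 px):
    · · · · · · · · · ·
    · · · · · · █ █ · ·
    · · · · · █ █ · · ·
    · · · · · █ · · · ·
    · · · · █ · · · · ·

Result: [[6,1],[7,1],[5,2],[6,2],[5,3],[4,4]]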